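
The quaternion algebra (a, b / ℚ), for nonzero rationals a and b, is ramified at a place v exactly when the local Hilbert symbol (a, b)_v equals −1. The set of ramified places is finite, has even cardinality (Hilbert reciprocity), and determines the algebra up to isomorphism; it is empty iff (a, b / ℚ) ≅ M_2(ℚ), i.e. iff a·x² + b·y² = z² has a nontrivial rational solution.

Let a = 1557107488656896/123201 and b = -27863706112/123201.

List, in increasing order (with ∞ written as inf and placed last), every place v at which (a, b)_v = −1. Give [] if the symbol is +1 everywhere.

[47, 53]

Mod squares: a ≡ 21046543694, b ≡ -376618. Check v ∈ {∞, 2, 3, 11, 13, 17, 19, 29, 41, 47, 53}.
v=∞: 21046543694 > 0 and -376618 < 0  ⇒  (a,b)_∞ = +1.
v=41: a=41^1·(≡31), b=41^0·(≡1) mod 41; (31|41)=+1, (1|41)=+1; (−1)^{1·0·20}·(+1)^0·(+1)^1 = +1.
v=11: a=11^1·(≡8), b=11^1·(≡1) mod 11; (8|11)=-1, (1|11)=+1; (−1)^{1·1·5}·(-1)^1·(+1)^1 = +1.
v=19: a=19^1·(≡11), b=19^1·(≡2) mod 19; (11|19)=+1, (2|19)=-1; (−1)^{1·1·9}·(+1)^1·(-1)^1 = +1.
v=17: a=17^3·(≡6), b=17^3·(≡7) mod 17; (6|17)=-1, (7|17)=-1; (−1)^{3·3·8}·(-1)^3·(-1)^3 = +1.
v=53: a=53^1·(≡14), b=53^1·(≡17) mod 53; (14|53)=-1, (17|53)=+1; (−1)^{1·1·26}·(-1)^1·(+1)^1 = -1.
v=47: a=47^1·(≡42), b=47^0·(≡44) mod 47; (42|47)=+1, (44|47)=-1; (−1)^{1·0·23}·(+1)^0·(-1)^1 = -1.
v=2: v_2(a)=9, v_2(b)=9; units ≡ 7, 3 (mod 8); ε·ε+αω+βω = 1·1+9·1+9·0 ≡ 0  ⇒  (a,b)_2 = +1.
v=13: a=13^-2·(≡7), b=13^-2·(≡5) mod 13; (7|13)=-1, (5|13)=-1; (−1)^{-2·-2·6}·(-1)^-2·(-1)^-2 = +1.
v=29: a=29^1·(≡9), b=29^0·(≡6) mod 29; (9|29)=+1, (6|29)=+1; (−1)^{1·0·14}·(+1)^0·(+1)^1 = +1.
v=3: a=3^-6·(≡2), b=3^-6·(≡2) mod 3; (2|3)=-1, (2|3)=-1; (−1)^{-6·-6·1}·(-1)^-6·(-1)^-6 = +1.
(21046543694, -376618 / ℚ) ramifies at {47, 53}: a division algebra.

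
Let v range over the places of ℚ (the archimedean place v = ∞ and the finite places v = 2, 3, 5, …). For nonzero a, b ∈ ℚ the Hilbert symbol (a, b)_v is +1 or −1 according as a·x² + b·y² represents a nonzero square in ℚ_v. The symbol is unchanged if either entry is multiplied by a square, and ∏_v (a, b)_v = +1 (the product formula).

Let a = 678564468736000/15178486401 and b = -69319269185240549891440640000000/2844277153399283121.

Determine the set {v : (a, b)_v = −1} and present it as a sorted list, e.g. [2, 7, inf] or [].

[41, 47]

Mod squares: a ≡ 279415, b ≡ -9635. Check v ∈ {∞, 2, 3, 5, 7, 11, 13, 29, 41, 47}.
v=5: a=5^3·(≡3), b=5^7·(≡3) mod 5; (3|5)=-1, (3|5)=-1; (−1)^{3·7·2}·(-1)^7·(-1)^3 = +1.
v=11: a=11^2·(≡3), b=11^4·(≡4) mod 11; (3|11)=+1, (4|11)=+1; (−1)^{2·4·5}·(+1)^4·(+1)^2 = +1.
v=41: a=41^1·(≡33), b=41^3·(≡30) mod 41; (33|41)=+1, (30|41)=-1; (−1)^{1·3·20}·(+1)^3·(-1)^1 = -1.
v=3: a=3^-12·(≡1), b=3^-20·(≡1) mod 3; (1|3)=+1, (1|3)=+1; (−1)^{-12·-20·1}·(+1)^-20·(+1)^-12 = +1.
v=29: a=29^1·(≡7), b=29^2·(≡24) mod 29; (7|29)=+1, (24|29)=+1; (−1)^{1·2·14}·(+1)^2·(+1)^1 = +1.
v=13: a=13^-4·(≡2), b=13^-8·(≡11) mod 13; (2|13)=-1, (11|13)=-1; (−1)^{-4·-8·6}·(-1)^-8·(-1)^-4 = +1.
v=2: v_2(a)=14, v_2(b)=22; units ≡ 7, 5 (mod 8); ε·ε+αω+βω = 1·0+14·1+22·0 ≡ 0  ⇒  (a,b)_2 = +1.
v=47: a=47^1·(≡11), b=47^3·(≡22) mod 47; (11|47)=-1, (22|47)=-1; (−1)^{1·3·23}·(-1)^3·(-1)^1 = -1.
v=∞: 279415 > 0 and -9635 < 0  ⇒  (a,b)_∞ = +1.
v=7: a=7^2·(≡5), b=7^4·(≡1) mod 7; (5|7)=-1, (1|7)=+1; (−1)^{2·4·3}·(-1)^4·(+1)^2 = +1.
Ram(279415, -9635) = {41, 47}; no ℚ_41-point on the conic.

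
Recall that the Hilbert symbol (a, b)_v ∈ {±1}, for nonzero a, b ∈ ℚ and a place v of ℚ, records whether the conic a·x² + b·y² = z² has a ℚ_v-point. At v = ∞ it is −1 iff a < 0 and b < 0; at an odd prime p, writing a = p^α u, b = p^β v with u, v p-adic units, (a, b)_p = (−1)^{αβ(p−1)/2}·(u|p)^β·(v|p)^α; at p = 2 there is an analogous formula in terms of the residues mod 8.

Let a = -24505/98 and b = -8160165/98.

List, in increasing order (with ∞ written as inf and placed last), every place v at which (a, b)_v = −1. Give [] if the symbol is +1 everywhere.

[5, 29, 37, inf]

(a, b) ≡ (-290, -10730) mod (ℚ^×)²; places V = {2, 3, 5, 7, 13, 29, 37, ∞}.
(a,b)_∞: sgn(-290)=−, sgn(-10730)=−, so -1.
(a,b)_5: α=1, u≡3; β=1, v≡4 (mod 5); (3|5)=-1, (4|5)=+1; sign (−1)^0·-1^1·+1^1 = -1.
(a,b)_29: α=1, u≡26; β=1, v≡16 (mod 29); (26|29)=-1, (16|29)=+1; sign (−1)^0·-1^1·+1^1 = -1.
(a,b)_2: α=-1, β=-1; u≡7, v≡3 (mod 8); ε(u)ε(v)=1·1, αω(v)=-1·1, βω(u)=-1·0; sum ≡ 0  ⇒  +1.
(a,b)_13: α=2, u≡9; β=2, v≡7 (mod 13); (9|13)=+1, (7|13)=-1; sign (−1)^0·+1^2·-1^2 = +1.
(a,b)_37: α=0, u≡35; β=1, v≡19 (mod 37); (35|37)=-1, (19|37)=-1; sign (−1)^0·-1^1·-1^0 = -1.
(a,b)_7: α=-2, u≡1; β=-2, v≡4 (mod 7); (1|7)=+1, (4|7)=+1; sign (−1)^0·+1^-2·+1^-2 = +1.
(a,b)_3: α=0, u≡1; β=2, v≡1 (mod 3); (1|3)=+1, (1|3)=+1; sign (−1)^0·+1^2·+1^0 = +1.
|Ram(-290, -10730)| = 4, even; anisotropic at {5, 29, 37, ∞}.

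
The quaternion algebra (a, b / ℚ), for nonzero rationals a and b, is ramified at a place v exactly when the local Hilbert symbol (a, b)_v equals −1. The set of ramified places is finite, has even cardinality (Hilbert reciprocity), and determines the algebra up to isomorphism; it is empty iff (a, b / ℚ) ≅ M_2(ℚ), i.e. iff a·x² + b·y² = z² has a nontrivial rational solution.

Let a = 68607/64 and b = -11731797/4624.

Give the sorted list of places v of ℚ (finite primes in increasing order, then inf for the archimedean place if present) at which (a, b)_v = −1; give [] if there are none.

(a, b) ≡ (7, -133) mod (ℚ^×)²; places V = {2, 3, 7, 11, 17, 19, ∞}.
(a,b)_11: α=2, u≡8; β=2, v≡2 (mod 11); (8|11)=-1, (2|11)=-1; sign (−1)^0·-1^2·-1^2 = +1.
(a,b)_2: α=-6, β=-4; u≡7, v≡3 (mod 8); ε(u)ε(v)=1·1, αω(v)=-6·1, βω(u)=-4·0; sum ≡ 1  ⇒  -1.
(a,b)_19: α=0, u≡16; β=1, v≡8 (mod 19); (16|19)=+1, (8|19)=-1; sign (−1)^0·+1^1·-1^0 = +1.
(a,b)_7: α=1, u≡1; β=1, v≡1 (mod 7); (1|7)=+1, (1|7)=+1; sign (−1)^1·+1^1·+1^1 = -1.
(a,b)_3: α=4, u≡1; β=6, v≡2 (mod 3); (1|3)=+1, (2|3)=-1; sign (−1)^0·+1^6·-1^4 = +1.
(a,b)_17: α=0, u≡14; β=-2, v≡12 (mod 17); (14|17)=-1, (12|17)=-1; sign (−1)^0·-1^-2·-1^0 = +1.
(a,b)_∞: sgn(7)=+, sgn(-133)=−, so +1.
|Ram(7, -133)| = 2, even; anisotropic at {2, 7}.

[2, 7]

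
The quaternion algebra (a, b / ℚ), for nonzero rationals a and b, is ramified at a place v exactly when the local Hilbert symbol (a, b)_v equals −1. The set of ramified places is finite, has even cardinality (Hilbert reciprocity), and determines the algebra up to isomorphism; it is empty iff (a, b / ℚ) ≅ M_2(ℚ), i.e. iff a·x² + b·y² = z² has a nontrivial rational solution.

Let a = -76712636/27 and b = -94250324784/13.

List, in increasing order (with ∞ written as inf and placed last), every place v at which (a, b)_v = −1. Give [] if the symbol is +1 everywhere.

(a, b) ≡ (-1174173, -106743) mod (ℚ^×)²; places V = {2, 3, 7, 11, 13, 17, 23, ∞}.
(a,b)_2: α=2, β=4; u≡3, v≡1 (mod 8); ε(u)ε(v)=1·0, αω(v)=2·0, βω(u)=4·1; sum ≡ 0  ⇒  +1.
(a,b)_23: α=1, u≡9; β=1, v≡22 (mod 23); (9|23)=+1, (22|23)=-1; sign (−1)^1·+1^1·-1^1 = +1.
(a,b)_13: α=1, u≡1; β=-1, v≡8 (mod 13); (1|13)=+1, (8|13)=-1; sign (−1)^0·+1^-1·-1^1 = -1.
(a,b)_11: α=1, u≡5; β=4, v≡9 (mod 11); (5|11)=+1, (9|11)=+1; sign (−1)^0·+1^4·+1^1 = +1.
(a,b)_7: α=3, u≡2; β=3, v≡4 (mod 7); (2|7)=+1, (4|7)=+1; sign (−1)^1·+1^3·+1^3 = -1.
(a,b)_3: α=-3, u≡1; β=1, v≡2 (mod 3); (1|3)=+1, (2|3)=-1; sign (−1)^1·+1^1·-1^-3 = +1.
(a,b)_17: α=1, u≡4; β=1, v≡14 (mod 17); (4|17)=+1, (14|17)=-1; sign (−1)^0·+1^1·-1^1 = -1.
(a,b)_∞: sgn(-1174173)=−, sgn(-106743)=−, so -1.
Ram(-1174173, -106743) = {7, 13, 17, ∞}; no ℚ_7-point on the conic.

[7, 13, 17, inf]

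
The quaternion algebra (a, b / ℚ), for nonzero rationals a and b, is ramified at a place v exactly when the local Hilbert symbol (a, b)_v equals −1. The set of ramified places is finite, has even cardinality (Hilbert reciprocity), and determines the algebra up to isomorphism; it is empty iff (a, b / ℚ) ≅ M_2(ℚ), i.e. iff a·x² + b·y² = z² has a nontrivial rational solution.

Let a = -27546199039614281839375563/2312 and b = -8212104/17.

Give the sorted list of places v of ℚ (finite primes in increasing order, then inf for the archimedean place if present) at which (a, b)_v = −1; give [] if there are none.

[2, 3, 17, 19, 41, inf]

(a, b) ≡ (-1397526, -430882) mod (ℚ^×)²; places V = {2, 3, 7, 11, 13, 17, 19, 23, 29, 41, ∞}.
(a,b)_7: α=4, u≡6; β=0, v≡3 (mod 7); (6|7)=-1, (3|7)=-1; sign (−1)^0·-1^0·-1^4 = +1.
(a,b)_19: α=3, u≡8; β=1, v≡2 (mod 19); (8|19)=-1, (2|19)=-1; sign (−1)^1·-1^1·-1^3 = -1.
(a,b)_11: α=2, u≡7; β=0, v≡2 (mod 11); (7|11)=-1, (2|11)=-1; sign (−1)^0·-1^0·-1^2 = +1.
(a,b)_41: α=1, u≡38; β=0, v≡26 (mod 41); (38|41)=-1, (26|41)=-1; sign (−1)^0·-1^0·-1^1 = -1.
(a,b)_∞: sgn(-1397526)=−, sgn(-430882)=−, so -1.
(a,b)_29: α=4, u≡24; β=1, v≡21 (mod 29); (24|29)=+1, (21|29)=-1; sign (−1)^0·+1^1·-1^4 = +1.
(a,b)_2: α=-3, β=3; u≡5, v≡7 (mod 8); ε(u)ε(v)=0·1, αω(v)=-3·0, βω(u)=3·1; sum ≡ 1  ⇒  -1.
(a,b)_13: α=1, u≡11; β=0, v≡12 (mod 13); (11|13)=-1, (12|13)=+1; sign (−1)^0·-1^0·+1^1 = +1.
(a,b)_23: α=1, u≡6; β=1, v≡7 (mod 23); (6|23)=+1, (7|23)=-1; sign (−1)^1·+1^1·-1^1 = +1.
(a,b)_17: α=-2, u≡3; β=-1, v≡1 (mod 17); (3|17)=-1, (1|17)=+1; sign (−1)^0·-1^-1·+1^-2 = -1.
(a,b)_3: α=13, u≡1; β=4, v≡2 (mod 3); (1|3)=+1, (2|3)=-1; sign (−1)^0·+1^4·-1^13 = -1.
|Ram(-1397526, -430882)| = 6, even; anisotropic at {2, 3, 17, 19, 41, ∞}.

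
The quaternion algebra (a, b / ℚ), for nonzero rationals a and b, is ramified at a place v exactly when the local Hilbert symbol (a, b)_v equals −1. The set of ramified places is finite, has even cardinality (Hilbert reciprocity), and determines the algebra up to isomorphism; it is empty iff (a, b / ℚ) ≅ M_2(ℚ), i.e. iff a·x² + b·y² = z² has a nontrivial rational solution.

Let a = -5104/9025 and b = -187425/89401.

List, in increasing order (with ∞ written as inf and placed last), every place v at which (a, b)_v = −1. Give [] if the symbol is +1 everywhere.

[29, inf]

Mod squares: a ≡ -319, b ≡ -17. Check v ∈ {∞, 2, 3, 5, 7, 11, 13, 17, 19, 23, 29}.
v=∞: -319 < 0 and -17 < 0  ⇒  (a,b)_∞ = -1.
v=2: v_2(a)=4, v_2(b)=0; units ≡ 1, 7 (mod 8); ε·ε+αω+βω = 0·1+4·0+0·0 ≡ 0  ⇒  (a,b)_2 = +1.
v=17: a=17^0·(≡2), b=17^1·(≡13) mod 17; (2|17)=+1, (13|17)=+1; (−1)^{0·1·8}·(+1)^1·(+1)^0 = +1.
v=19: a=19^-2·(≡17), b=19^0·(≡8) mod 19; (17|19)=+1, (8|19)=-1; (−1)^{-2·0·9}·(+1)^0·(-1)^-2 = +1.
v=13: a=13^0·(≡6), b=13^-2·(≡1) mod 13; (6|13)=-1, (1|13)=+1; (−1)^{0·-2·6}·(-1)^-2·(+1)^0 = +1.
v=11: a=11^1·(≡4), b=11^0·(≡1) mod 11; (4|11)=+1, (1|11)=+1; (−1)^{1·0·5}·(+1)^0·(+1)^1 = +1.
v=3: a=3^0·(≡2), b=3^2·(≡1) mod 3; (2|3)=-1, (1|3)=+1; (−1)^{0·2·1}·(-1)^2·(+1)^0 = +1.
v=29: a=29^1·(≡19), b=29^0·(≡19) mod 29; (19|29)=-1, (19|29)=-1; (−1)^{1·0·14}·(-1)^0·(-1)^1 = -1.
v=7: a=7^0·(≡3), b=7^2·(≡1) mod 7; (3|7)=-1, (1|7)=+1; (−1)^{0·2·3}·(-1)^2·(+1)^0 = +1.
v=23: a=23^0·(≡13), b=23^-2·(≡6) mod 23; (13|23)=+1, (6|23)=+1; (−1)^{0·-2·11}·(+1)^-2·(+1)^0 = +1.
v=5: a=5^-2·(≡1), b=5^2·(≡3) mod 5; (1|5)=+1, (3|5)=-1; (−1)^{-2·2·2}·(+1)^2·(-1)^-2 = +1.
|Ram(-319, -17)| = 2, even; anisotropic at {29, ∞}.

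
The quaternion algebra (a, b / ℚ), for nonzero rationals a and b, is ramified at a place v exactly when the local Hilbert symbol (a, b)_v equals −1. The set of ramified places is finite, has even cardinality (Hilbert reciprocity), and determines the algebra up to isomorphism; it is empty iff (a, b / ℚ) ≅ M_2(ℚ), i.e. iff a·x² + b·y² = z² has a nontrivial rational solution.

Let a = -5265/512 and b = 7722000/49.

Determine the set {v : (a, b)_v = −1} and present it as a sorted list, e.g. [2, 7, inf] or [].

Mod squares: a ≡ -130, b ≡ 2145. Check v ∈ {∞, 2, 3, 5, 7, 11, 13}.
v=∞: -130 < 0 and 2145 > 0  ⇒  (a,b)_∞ = +1.
v=5: a=5^1·(≡1), b=5^3·(≡4) mod 5; (1|5)=+1, (4|5)=+1; (−1)^{1·3·2}·(+1)^3·(+1)^1 = +1.
v=3: a=3^4·(≡2), b=3^3·(≡1) mod 3; (2|3)=-1, (1|3)=+1; (−1)^{4·3·1}·(-1)^3·(+1)^4 = -1.
v=11: a=11^0·(≡8), b=11^1·(≡7) mod 11; (8|11)=-1, (7|11)=-1; (−1)^{0·1·5}·(-1)^1·(-1)^0 = -1.
v=2: v_2(a)=-9, v_2(b)=4; units ≡ 7, 1 (mod 8); ε·ε+αω+βω = 1·0+-9·0+4·0 ≡ 0  ⇒  (a,b)_2 = +1.
v=7: a=7^0·(≡6), b=7^-2·(≡6) mod 7; (6|7)=-1, (6|7)=-1; (−1)^{0·-2·3}·(-1)^-2·(-1)^0 = +1.
v=13: a=13^1·(≡10), b=13^1·(≡3) mod 13; (10|13)=+1, (3|13)=+1; (−1)^{1·1·6}·(+1)^1·(+1)^1 = +1.
|Ram(-130, 2145)| = 2, even; anisotropic at {3, 11}.

[3, 11]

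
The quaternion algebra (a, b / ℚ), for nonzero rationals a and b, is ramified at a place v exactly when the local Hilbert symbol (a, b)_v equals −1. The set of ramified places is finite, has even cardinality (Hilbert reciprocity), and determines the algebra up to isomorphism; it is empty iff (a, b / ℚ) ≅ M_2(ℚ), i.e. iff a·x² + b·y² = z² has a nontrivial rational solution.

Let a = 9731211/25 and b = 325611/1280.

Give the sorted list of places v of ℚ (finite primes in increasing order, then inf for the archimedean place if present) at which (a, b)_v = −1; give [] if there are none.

[2, 19]

(a, b) ≡ (11571, 1495) mod (ℚ^×)²; places V = {2, 3, 5, 7, 11, 13, 19, 23, 29, ∞}.
(a,b)_7: α=1, u≡2; β=0, v≡1 (mod 7); (2|7)=+1, (1|7)=+1; sign (−1)^0·+1^0·+1^1 = +1.
(a,b)_19: α=1, u≡4; β=0, v≡12 (mod 19); (4|19)=+1, (12|19)=-1; sign (−1)^0·+1^0·-1^1 = -1.
(a,b)_13: α=0, u≡4; β=1, v≡8 (mod 13); (4|13)=+1, (8|13)=-1; sign (−1)^0·+1^1·-1^0 = +1.
(a,b)_29: α=3, u≡9; β=0, v≡7 (mod 29); (9|29)=+1, (7|29)=+1; sign (−1)^0·+1^0·+1^3 = +1.
(a,b)_∞: sgn(11571)=+, sgn(1495)=+, so +1.
(a,b)_3: α=1, u≡2; β=2, v≡1 (mod 3); (2|3)=-1, (1|3)=+1; sign (−1)^0·-1^2·+1^1 = +1.
(a,b)_5: α=-2, u≡1; β=-1, v≡1 (mod 5); (1|5)=+1, (1|5)=+1; sign (−1)^0·+1^-1·+1^-2 = +1.
(a,b)_2: α=0, β=-8; u≡3, v≡7 (mod 8); ε(u)ε(v)=1·1, αω(v)=0·0, βω(u)=-8·1; sum ≡ 1  ⇒  -1.
(a,b)_23: α=0, u≡13; β=1, v≡10 (mod 23); (13|23)=+1, (10|23)=-1; sign (−1)^0·+1^1·-1^0 = +1.
(a,b)_11: α=0, u≡2; β=2, v≡10 (mod 11); (2|11)=-1, (10|11)=-1; sign (−1)^0·-1^2·-1^0 = +1.
(11571, 1495 / ℚ) ramifies at {2, 19}: a division algebra.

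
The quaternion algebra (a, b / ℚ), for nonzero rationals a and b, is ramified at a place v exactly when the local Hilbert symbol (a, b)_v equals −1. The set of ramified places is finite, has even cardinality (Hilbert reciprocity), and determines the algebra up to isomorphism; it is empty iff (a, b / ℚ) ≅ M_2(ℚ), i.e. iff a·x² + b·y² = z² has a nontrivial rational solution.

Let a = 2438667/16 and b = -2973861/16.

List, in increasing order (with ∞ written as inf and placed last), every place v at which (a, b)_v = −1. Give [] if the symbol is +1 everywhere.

Mod squares: a ≡ 30107, b ≡ -330429. Check v ∈ {∞, 2, 3, 7, 11, 17, 19, 23, 31}.
v=19: a=19^0·(≡7), b=19^1·(≡18) mod 19; (7|19)=+1, (18|19)=-1; (−1)^{0·1·9}·(+1)^1·(-1)^0 = +1.
v=23: a=23^1·(≡10), b=23^0·(≡1) mod 23; (10|23)=-1, (1|23)=+1; (−1)^{1·0·11}·(-1)^0·(+1)^1 = +1.
v=2: v_2(a)=-4, v_2(b)=-4; units ≡ 3, 3 (mod 8); ε·ε+αω+βω = 1·1+-4·1+-4·1 ≡ 1  ⇒  (a,b)_2 = -1.
v=11: a=11^1·(≡5), b=11^1·(≡8) mod 11; (5|11)=+1, (8|11)=-1; (−1)^{1·1·5}·(+1)^1·(-1)^1 = +1.
v=∞: 30107 > 0 and -330429 < 0  ⇒  (a,b)_∞ = +1.
v=7: a=7^1·(≡6), b=7^0·(≡6) mod 7; (6|7)=-1, (6|7)=-1; (−1)^{1·0·3}·(-1)^0·(-1)^1 = -1.
v=17: a=17^1·(≡12), b=17^1·(≡3) mod 17; (12|17)=-1, (3|17)=-1; (−1)^{1·1·8}·(-1)^1·(-1)^1 = +1.
v=3: a=3^4·(≡2), b=3^3·(≡2) mod 3; (2|3)=-1, (2|3)=-1; (−1)^{4·3·1}·(-1)^3·(-1)^4 = -1.
v=31: a=31^0·(≡11), b=31^1·(≡28) mod 31; (11|31)=-1, (28|31)=+1; (−1)^{0·1·15}·(-1)^1·(+1)^0 = -1.
Ram(30107, -330429) = {2, 3, 7, 31}; no ℚ_2-point on the conic.

[2, 3, 7, 31]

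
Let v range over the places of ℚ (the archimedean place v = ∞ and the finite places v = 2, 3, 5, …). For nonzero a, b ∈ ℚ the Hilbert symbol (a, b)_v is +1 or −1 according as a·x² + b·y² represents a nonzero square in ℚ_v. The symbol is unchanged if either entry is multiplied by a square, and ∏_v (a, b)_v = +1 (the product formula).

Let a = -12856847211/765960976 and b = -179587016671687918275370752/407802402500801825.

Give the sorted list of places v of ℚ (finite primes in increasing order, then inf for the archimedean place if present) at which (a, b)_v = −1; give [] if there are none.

Mod squares: a ≡ -19, b ≡ -2557191. Check v ∈ {∞, 2, 3, 5, 7, 11, 13, 17, 19, 23, 29, 37}.
v=19: a=19^1·(≡10), b=19^7·(≡5) mod 19; (10|19)=-1, (5|19)=+1; (−1)^{1·7·9}·(-1)^7·(+1)^1 = +1.
v=23: a=23^2·(≡6), b=23^2·(≡2) mod 23; (6|23)=+1, (2|23)=+1; (−1)^{2·2·11}·(+1)^2·(+1)^2 = +1.
v=17: a=17^-2·(≡1), b=17^-3·(≡5) mod 17; (1|17)=+1, (5|17)=-1; (−1)^{-2·-3·8}·(+1)^-3·(-1)^-2 = +1.
v=13: a=13^2·(≡7), b=13^5·(≡4) mod 13; (7|13)=-1, (4|13)=+1; (−1)^{2·5·6}·(-1)^5·(+1)^2 = -1.
v=7: a=7^0·(≡4), b=7^1·(≡3) mod 7; (4|7)=+1, (3|7)=-1; (−1)^{0·1·3}·(+1)^1·(-1)^0 = +1.
v=2: v_2(a)=-4, v_2(b)=8; units ≡ 5, 1 (mod 8); ε·ε+αω+βω = 0·0+-4·0+8·1 ≡ 0  ⇒  (a,b)_2 = +1.
v=3: a=3^2·(≡2), b=3^9·(≡2) mod 3; (2|3)=-1, (2|3)=-1; (−1)^{2·9·1}·(-1)^9·(-1)^2 = -1.
v=37: a=37^-2·(≡15), b=37^-4·(≡1) mod 37; (15|37)=-1, (1|37)=+1; (−1)^{-2·-4·18}·(-1)^-4·(+1)^-2 = +1.
v=29: a=29^2·(≡12), b=29^1·(≡8) mod 29; (12|29)=-1, (8|29)=-1; (−1)^{2·1·14}·(-1)^1·(-1)^2 = -1.
v=∞: -19 < 0 and -2557191 < 0  ⇒  (a,b)_∞ = -1.
v=5: a=5^0·(≡4), b=5^-2·(≡1) mod 5; (4|5)=+1, (1|5)=+1; (−1)^{0·-2·2}·(+1)^-2·(+1)^0 = +1.
v=11: a=11^-2·(≡5), b=11^-6·(≡4) mod 11; (5|11)=+1, (4|11)=+1; (−1)^{-2·-6·5}·(+1)^-6·(+1)^-2 = +1.
|Ram(-19, -2557191)| = 4, even; anisotropic at {3, 13, 29, ∞}.

[3, 13, 29, inf]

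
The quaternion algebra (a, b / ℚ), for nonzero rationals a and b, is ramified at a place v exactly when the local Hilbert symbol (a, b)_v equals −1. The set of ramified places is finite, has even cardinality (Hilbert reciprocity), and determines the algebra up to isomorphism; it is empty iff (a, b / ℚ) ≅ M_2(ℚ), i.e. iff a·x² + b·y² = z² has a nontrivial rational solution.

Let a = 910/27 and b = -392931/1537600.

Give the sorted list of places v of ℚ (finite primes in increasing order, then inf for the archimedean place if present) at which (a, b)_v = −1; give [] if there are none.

[2, 7, 11, 13]

(a, b) ≡ (2730, -11) mod (ℚ^×)²; places V = {2, 3, 5, 7, 11, 13, 31, ∞}.
(a,b)_∞: sgn(2730)=+, sgn(-11)=−, so +1.
(a,b)_3: α=-3, u≡1; β=6, v≡1 (mod 3); (1|3)=+1, (1|3)=+1; sign (−1)^0·+1^6·+1^-3 = +1.
(a,b)_13: α=1, u≡5; β=0, v≡6 (mod 13); (5|13)=-1, (6|13)=-1; sign (−1)^0·-1^0·-1^1 = -1.
(a,b)_31: α=0, u≡5; β=-2, v≡16 (mod 31); (5|31)=+1, (16|31)=+1; sign (−1)^0·+1^-2·+1^0 = +1.
(a,b)_5: α=1, u≡1; β=-2, v≡1 (mod 5); (1|5)=+1, (1|5)=+1; sign (−1)^0·+1^-2·+1^1 = +1.
(a,b)_11: α=0, u≡6; β=1, v≡2 (mod 11); (6|11)=-1, (2|11)=-1; sign (−1)^0·-1^1·-1^0 = -1.
(a,b)_2: α=1, β=-6; u≡5, v≡5 (mod 8); ε(u)ε(v)=0·0, αω(v)=1·1, βω(u)=-6·1; sum ≡ 1  ⇒  -1.
(a,b)_7: α=1, u≡3; β=2, v≡3 (mod 7); (3|7)=-1, (3|7)=-1; sign (−1)^0·-1^2·-1^1 = -1.
|Ram(2730, -11)| = 4, even; anisotropic at {2, 7, 11, 13}.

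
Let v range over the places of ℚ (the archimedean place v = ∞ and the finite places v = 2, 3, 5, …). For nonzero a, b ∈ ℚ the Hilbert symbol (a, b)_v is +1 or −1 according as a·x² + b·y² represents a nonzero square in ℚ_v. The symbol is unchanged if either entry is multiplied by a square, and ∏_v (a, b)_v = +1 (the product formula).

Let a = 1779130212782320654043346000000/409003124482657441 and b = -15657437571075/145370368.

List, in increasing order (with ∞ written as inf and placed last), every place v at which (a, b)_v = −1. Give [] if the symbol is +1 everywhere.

Mod squares: a ≡ 34, b ≡ -39. Check v ∈ {∞, 2, 3, 5, 11, 13, 17, 19, 31}.
v=17: a=17^13·(≡16), b=17^6·(≡14) mod 17; (16|17)=+1, (14|17)=-1; (−1)^{13·6·8}·(+1)^6·(-1)^13 = -1.
v=∞: 34 > 0 and -39 < 0  ⇒  (a,b)_∞ = +1.
v=5: a=5^6·(≡4), b=5^2·(≡4) mod 5; (4|5)=+1, (4|5)=+1; (−1)^{6·2·2}·(+1)^2·(+1)^6 = +1.
v=11: a=11^-12·(≡5), b=11^-2·(≡3) mod 11; (5|11)=+1, (3|11)=+1; (−1)^{-12·-2·5}·(+1)^-2·(+1)^-12 = +1.
v=19: a=19^-4·(≡8), b=19^-2·(≡14) mod 19; (8|19)=-1, (14|19)=-1; (−1)^{-4·-2·9}·(-1)^-2·(-1)^-4 = +1.
v=31: a=31^0·(≡3), b=31^2·(≡11) mod 31; (3|31)=-1, (11|31)=-1; (−1)^{0·2·15}·(-1)^2·(-1)^0 = +1.
v=3: a=3^12·(≡1), b=3^3·(≡2) mod 3; (1|3)=+1, (2|3)=-1; (−1)^{12·3·1}·(+1)^3·(-1)^12 = +1.
v=2: v_2(a)=7, v_2(b)=-8; units ≡ 1, 1 (mod 8); ε·ε+αω+βω = 0·0+7·0+-8·0 ≡ 0  ⇒  (a,b)_2 = +1.
v=13: a=13^2·(≡11), b=13^-1·(≡10) mod 13; (11|13)=-1, (10|13)=+1; (−1)^{2·-1·6}·(-1)^-1·(+1)^2 = -1.
|Ram(34, -39)| = 2, even; anisotropic at {13, 17}.

[13, 17]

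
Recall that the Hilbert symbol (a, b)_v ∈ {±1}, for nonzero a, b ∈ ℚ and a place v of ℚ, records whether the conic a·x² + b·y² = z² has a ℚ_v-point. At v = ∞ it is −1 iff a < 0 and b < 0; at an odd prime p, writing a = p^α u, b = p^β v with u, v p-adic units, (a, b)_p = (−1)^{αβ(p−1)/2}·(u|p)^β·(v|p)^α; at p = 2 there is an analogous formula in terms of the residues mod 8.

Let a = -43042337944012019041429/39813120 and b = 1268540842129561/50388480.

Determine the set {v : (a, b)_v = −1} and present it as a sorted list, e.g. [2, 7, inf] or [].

Mod squares: a ≡ -39270, b ≡ 30. Check v ∈ {∞, 2, 3, 5, 7, 11, 13, 17, 23}.
v=23: a=23^4·(≡20), b=23^2·(≡5) mod 23; (20|23)=-1, (5|23)=-1; (−1)^{4·2·11}·(-1)^2·(-1)^4 = +1.
v=5: a=5^-1·(≡4), b=5^-1·(≡1) mod 5; (4|5)=+1, (1|5)=+1; (−1)^{-1·-1·2}·(+1)^-1·(+1)^-1 = +1.
v=11: a=11^3·(≡9), b=11^2·(≡10) mod 11; (9|11)=+1, (10|11)=-1; (−1)^{3·2·5}·(+1)^2·(-1)^3 = -1.
v=3: a=3^-5·(≡2), b=3^-9·(≡1) mod 3; (2|3)=-1, (1|3)=+1; (−1)^{-5·-9·1}·(-1)^-9·(+1)^-5 = +1.
v=17: a=17^3·(≡8), b=17^2·(≡4) mod 17; (8|17)=+1, (4|17)=+1; (−1)^{3·2·8}·(+1)^2·(+1)^3 = +1.
v=2: v_2(a)=-15, v_2(b)=-9; units ≡ 5, 7 (mod 8); ε·ε+αω+βω = 0·1+-15·0+-9·1 ≡ 1  ⇒  (a,b)_2 = -1.
v=∞: -39270 < 0 and 30 > 0  ⇒  (a,b)_∞ = +1.
v=13: a=13^4·(≡10), b=13^4·(≡3) mod 13; (10|13)=+1, (3|13)=+1; (−1)^{4·4·6}·(+1)^4·(+1)^4 = +1.
v=7: a=7^7·(≡4), b=7^4·(≡1) mod 7; (4|7)=+1, (1|7)=+1; (−1)^{7·4·3}·(+1)^4·(+1)^7 = +1.
|Ram(-39270, 30)| = 2, even; anisotropic at {2, 11}.

[2, 11]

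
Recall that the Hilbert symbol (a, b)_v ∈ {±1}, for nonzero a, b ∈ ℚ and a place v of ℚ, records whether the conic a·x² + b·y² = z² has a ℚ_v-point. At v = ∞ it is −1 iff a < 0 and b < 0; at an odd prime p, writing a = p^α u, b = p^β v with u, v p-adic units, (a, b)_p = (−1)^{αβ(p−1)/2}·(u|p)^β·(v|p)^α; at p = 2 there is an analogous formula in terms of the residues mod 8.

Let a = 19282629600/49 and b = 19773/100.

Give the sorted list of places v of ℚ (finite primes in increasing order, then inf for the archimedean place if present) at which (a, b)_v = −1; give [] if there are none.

(a, b) ≡ (31694, 13) mod (ℚ^×)²; places V = {2, 3, 5, 7, 13, 23, 53, ∞}.
(a,b)_5: α=2, u≡1; β=-2, v≡2 (mod 5); (1|5)=+1, (2|5)=-1; sign (−1)^0·+1^-2·-1^2 = +1.
(a,b)_3: α=2, u≡2; β=2, v≡1 (mod 3); (2|3)=-1, (1|3)=+1; sign (−1)^0·-1^2·+1^2 = +1.
(a,b)_13: α=3, u≡11; β=3, v≡1 (mod 13); (11|13)=-1, (1|13)=+1; sign (−1)^0·-1^3·+1^3 = -1.
(a,b)_2: α=5, β=-2; u≡7, v≡5 (mod 8); ε(u)ε(v)=1·0, αω(v)=5·1, βω(u)=-2·0; sum ≡ 1  ⇒  -1.
(a,b)_∞: sgn(31694)=+, sgn(13)=+, so +1.
(a,b)_53: α=1, u≡44; β=0, v≡17 (mod 53); (44|53)=+1, (17|53)=+1; sign (−1)^0·+1^0·+1^1 = +1.
(a,b)_23: α=1, u≡5; β=0, v≡2 (mod 23); (5|23)=-1, (2|23)=+1; sign (−1)^0·-1^0·+1^1 = +1.
(a,b)_7: α=-2, u≡3; β=0, v≡6 (mod 7); (3|7)=-1, (6|7)=-1; sign (−1)^0·-1^0·-1^-2 = +1.
Ram(31694, 13) = {2, 13}; no ℚ_2-point on the conic.

[2, 13]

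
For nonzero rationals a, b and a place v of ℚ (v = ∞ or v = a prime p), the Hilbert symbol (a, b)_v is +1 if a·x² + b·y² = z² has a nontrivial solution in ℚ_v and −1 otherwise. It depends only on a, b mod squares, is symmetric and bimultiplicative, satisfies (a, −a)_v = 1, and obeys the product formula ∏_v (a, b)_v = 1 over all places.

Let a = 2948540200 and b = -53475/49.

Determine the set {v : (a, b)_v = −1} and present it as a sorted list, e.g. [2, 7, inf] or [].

Mod squares: a ≡ 58, b ≡ -2139. Check v ∈ {∞, 2, 3, 5, 7, 23, 29, 31}.
v=31: a=31^2·(≡6), b=31^1·(≡23) mod 31; (6|31)=-1, (23|31)=-1; (−1)^{2·1·15}·(-1)^1·(-1)^2 = -1.
v=5: a=5^2·(≡3), b=5^2·(≡4) mod 5; (3|5)=-1, (4|5)=+1; (−1)^{2·2·2}·(-1)^2·(+1)^2 = +1.
v=∞: 58 > 0 and -2139 < 0  ⇒  (a,b)_∞ = +1.
v=3: a=3^0·(≡1), b=3^1·(≡1) mod 3; (1|3)=+1, (1|3)=+1; (−1)^{0·1·1}·(+1)^1·(+1)^0 = +1.
v=7: a=7^0·(≡4), b=7^-2·(≡5) mod 7; (4|7)=+1, (5|7)=-1; (−1)^{0·-2·3}·(+1)^-2·(-1)^0 = +1.
v=23: a=23^2·(≡3), b=23^1·(≡7) mod 23; (3|23)=+1, (7|23)=-1; (−1)^{2·1·11}·(+1)^1·(-1)^2 = +1.
v=2: v_2(a)=3, v_2(b)=0; units ≡ 5, 5 (mod 8); ε·ε+αω+βω = 0·0+3·1+0·1 ≡ 1  ⇒  (a,b)_2 = -1.
v=29: a=29^1·(≡3), b=29^0·(≡16) mod 29; (3|29)=-1, (16|29)=+1; (−1)^{1·0·14}·(-1)^0·(+1)^1 = +1.
|Ram(58, -2139)| = 2, even; anisotropic at {2, 31}.

[2, 31]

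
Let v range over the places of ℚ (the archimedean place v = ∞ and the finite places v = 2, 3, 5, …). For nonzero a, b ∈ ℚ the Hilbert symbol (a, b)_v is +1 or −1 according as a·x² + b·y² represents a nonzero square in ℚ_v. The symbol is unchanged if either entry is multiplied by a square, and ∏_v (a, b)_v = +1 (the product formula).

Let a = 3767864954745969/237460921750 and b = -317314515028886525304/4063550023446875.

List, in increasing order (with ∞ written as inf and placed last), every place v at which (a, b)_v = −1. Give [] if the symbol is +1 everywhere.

Mod squares: a ≡ 2470, b ≡ -214890. Check v ∈ {∞, 2, 3, 5, 7, 11, 13, 17, 19, 29, 37, 53}.
v=5: a=5^-3·(≡1), b=5^-5·(≡2) mod 5; (1|5)=+1, (2|5)=-1; (−1)^{-3·-5·2}·(+1)^-5·(-1)^-3 = -1.
v=29: a=29^2·(≡20), b=29^3·(≡26) mod 29; (20|29)=+1, (26|29)=-1; (−1)^{2·3·14}·(+1)^3·(-1)^2 = +1.
v=11: a=11^4·(≡7), b=11^6·(≡6) mod 11; (7|11)=-1, (6|11)=-1; (−1)^{4·6·5}·(-1)^6·(-1)^4 = +1.
v=7: a=7^6·(≡3), b=7^6·(≡3) mod 7; (3|7)=-1, (3|7)=-1; (−1)^{6·6·3}·(-1)^6·(-1)^6 = +1.
v=2: v_2(a)=-1, v_2(b)=3; units ≡ 3, 3 (mod 8); ε·ε+αω+βω = 1·1+-1·1+3·1 ≡ 1  ⇒  (a,b)_2 = -1.
v=19: a=19^-1·(≡5), b=19^-1·(≡12) mod 19; (5|19)=+1, (12|19)=-1; (−1)^{-1·-1·9}·(+1)^-1·(-1)^-1 = +1.
v=∞: 2470 > 0 and -214890 < 0  ⇒  (a,b)_∞ = +1.
v=3: a=3^2·(≡1), b=3^3·(≡1) mod 3; (1|3)=+1, (1|3)=+1; (−1)^{2·3·1}·(+1)^3·(+1)^2 = +1.
v=13: a=13^-1·(≡11), b=13^-1·(≡11) mod 13; (11|13)=-1, (11|13)=-1; (−1)^{-1·-1·6}·(-1)^-1·(-1)^-1 = +1.
v=37: a=37^-2·(≡34), b=37^-4·(≡35) mod 37; (34|37)=+1, (35|37)=-1; (−1)^{-2·-4·18}·(+1)^-4·(-1)^-2 = +1.
v=17: a=17^2·(≡12), b=17^2·(≡12) mod 17; (12|17)=-1, (12|17)=-1; (−1)^{2·2·8}·(-1)^2·(-1)^2 = +1.
v=53: a=53^-2·(≡50), b=53^-2·(≡29) mod 53; (50|53)=-1, (29|53)=+1; (−1)^{-2·-2·26}·(-1)^-2·(+1)^-2 = +1.
Ram(2470, -214890) = {2, 5}; no ℚ_2-point on the conic.

[2, 5]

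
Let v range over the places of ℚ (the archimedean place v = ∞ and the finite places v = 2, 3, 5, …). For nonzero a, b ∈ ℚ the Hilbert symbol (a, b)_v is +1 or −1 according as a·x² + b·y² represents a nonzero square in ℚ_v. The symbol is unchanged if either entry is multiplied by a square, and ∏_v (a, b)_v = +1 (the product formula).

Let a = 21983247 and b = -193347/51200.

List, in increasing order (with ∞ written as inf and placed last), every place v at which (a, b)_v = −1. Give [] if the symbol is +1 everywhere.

Mod squares: a ≡ 2442583, b ≡ -4774. Check v ∈ {∞, 2, 3, 5, 7, 11, 13, 19, 29, 31}.
v=29: a=29^1·(≡12), b=29^0·(≡21) mod 29; (12|29)=-1, (21|29)=-1; (−1)^{1·0·14}·(-1)^0·(-1)^1 = -1.
v=∞: 2442583 > 0 and -4774 < 0  ⇒  (a,b)_∞ = +1.
v=11: a=11^1·(≡8), b=11^1·(≡2) mod 11; (8|11)=-1, (2|11)=-1; (−1)^{1·1·5}·(-1)^1·(-1)^1 = -1.
v=7: a=7^0·(≡6), b=7^1·(≡4) mod 7; (6|7)=-1, (4|7)=+1; (−1)^{0·1·3}·(-1)^1·(+1)^0 = -1.
v=2: v_2(a)=0, v_2(b)=-11; units ≡ 7, 5 (mod 8); ε·ε+αω+βω = 1·0+0·1+-11·0 ≡ 0  ⇒  (a,b)_2 = +1.
v=19: a=19^1·(≡8), b=19^0·(≡12) mod 19; (8|19)=-1, (12|19)=-1; (−1)^{1·0·9}·(-1)^0·(-1)^1 = -1.
v=13: a=13^1·(≡5), b=13^0·(≡9) mod 13; (5|13)=-1, (9|13)=+1; (−1)^{1·0·6}·(-1)^0·(+1)^1 = +1.
v=5: a=5^0·(≡2), b=5^-2·(≡1) mod 5; (2|5)=-1, (1|5)=+1; (−1)^{0·-2·2}·(-1)^-2·(+1)^0 = +1.
v=31: a=31^1·(≡12), b=31^1·(≡16) mod 31; (12|31)=-1, (16|31)=+1; (−1)^{1·1·15}·(-1)^1·(+1)^1 = +1.
v=3: a=3^2·(≡1), b=3^4·(≡2) mod 3; (1|3)=+1, (2|3)=-1; (−1)^{2·4·1}·(+1)^4·(-1)^2 = +1.
|Ram(2442583, -4774)| = 4, even; anisotropic at {7, 11, 19, 29}.

[7, 11, 19, 29]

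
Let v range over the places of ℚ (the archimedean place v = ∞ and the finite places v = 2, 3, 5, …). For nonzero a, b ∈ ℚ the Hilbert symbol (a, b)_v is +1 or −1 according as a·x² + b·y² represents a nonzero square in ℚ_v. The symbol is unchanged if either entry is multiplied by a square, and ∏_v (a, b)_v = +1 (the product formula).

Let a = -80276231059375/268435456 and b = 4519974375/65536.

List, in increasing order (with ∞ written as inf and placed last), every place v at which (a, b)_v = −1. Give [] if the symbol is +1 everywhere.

Mod squares: a ≡ -1495, b ≡ 31. Check v ∈ {∞, 2, 3, 5, 7, 13, 23, 31}.
v=2: v_2(a)=-28, v_2(b)=-16; units ≡ 1, 7 (mod 8); ε·ε+αω+βω = 0·1+-28·0+-16·0 ≡ 0  ⇒  (a,b)_2 = +1.
v=7: a=7^0·(≡3), b=7^2·(≡3) mod 7; (3|7)=-1, (3|7)=-1; (−1)^{0·2·3}·(-1)^2·(-1)^0 = +1.
v=23: a=23^3·(≡13), b=23^2·(≡4) mod 23; (13|23)=+1, (4|23)=+1; (−1)^{3·2·11}·(+1)^2·(+1)^3 = +1.
v=∞: -1495 < 0 and 31 > 0  ⇒  (a,b)_∞ = +1.
v=3: a=3^0·(≡2), b=3^2·(≡1) mod 3; (2|3)=-1, (1|3)=+1; (−1)^{0·2·1}·(-1)^2·(+1)^0 = +1.
v=31: a=31^2·(≡17), b=31^1·(≡4) mod 31; (17|31)=-1, (4|31)=+1; (−1)^{2·1·15}·(-1)^1·(+1)^2 = -1.
v=13: a=13^3·(≡7), b=13^0·(≡11) mod 13; (7|13)=-1, (11|13)=-1; (−1)^{3·0·6}·(-1)^0·(-1)^3 = -1.
v=5: a=5^5·(≡1), b=5^4·(≡4) mod 5; (1|5)=+1, (4|5)=+1; (−1)^{5·4·2}·(+1)^4·(+1)^5 = +1.
|Ram(-1495, 31)| = 2, even; anisotropic at {13, 31}.

[13, 31]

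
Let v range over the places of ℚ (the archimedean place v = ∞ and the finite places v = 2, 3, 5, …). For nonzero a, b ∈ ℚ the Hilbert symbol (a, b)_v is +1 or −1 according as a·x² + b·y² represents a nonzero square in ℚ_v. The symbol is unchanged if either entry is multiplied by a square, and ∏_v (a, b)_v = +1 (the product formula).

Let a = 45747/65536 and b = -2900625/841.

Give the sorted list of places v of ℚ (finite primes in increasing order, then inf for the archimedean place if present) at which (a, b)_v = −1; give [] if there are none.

[2, 13, 17, 23]

(a, b) ≡ (5083, -4641) mod (ℚ^×)²; places V = {2, 3, 5, 7, 13, 17, 23, 29, ∞}.
(a,b)_17: α=1, u≡5; β=1, v≡9 (mod 17); (5|17)=-1, (9|17)=+1; sign (−1)^0·-1^1·+1^1 = -1.
(a,b)_∞: sgn(5083)=+, sgn(-4641)=−, so +1.
(a,b)_29: α=0, u≡11; β=-2, v≡13 (mod 29); (11|29)=-1, (13|29)=+1; sign (−1)^0·-1^-2·+1^0 = +1.
(a,b)_13: α=1, u≡3; β=1, v≡8 (mod 13); (3|13)=+1, (8|13)=-1; sign (−1)^0·+1^1·-1^1 = -1.
(a,b)_23: α=1, u≡14; β=0, v≡21 (mod 23); (14|23)=-1, (21|23)=-1; sign (−1)^0·-1^0·-1^1 = -1.
(a,b)_2: α=-16, β=0; u≡3, v≡7 (mod 8); ε(u)ε(v)=1·1, αω(v)=-16·0, βω(u)=0·1; sum ≡ 1  ⇒  -1.
(a,b)_5: α=0, u≡2; β=4, v≡4 (mod 5); (2|5)=-1, (4|5)=+1; sign (−1)^0·-1^4·+1^0 = +1.
(a,b)_3: α=2, u≡1; β=1, v≡1 (mod 3); (1|3)=+1, (1|3)=+1; sign (−1)^0·+1^1·+1^2 = +1.
(a,b)_7: α=0, u≡1; β=1, v≡4 (mod 7); (1|7)=+1, (4|7)=+1; sign (−1)^0·+1^1·+1^0 = +1.
|Ram(5083, -4641)| = 4, even; anisotropic at {2, 13, 17, 23}.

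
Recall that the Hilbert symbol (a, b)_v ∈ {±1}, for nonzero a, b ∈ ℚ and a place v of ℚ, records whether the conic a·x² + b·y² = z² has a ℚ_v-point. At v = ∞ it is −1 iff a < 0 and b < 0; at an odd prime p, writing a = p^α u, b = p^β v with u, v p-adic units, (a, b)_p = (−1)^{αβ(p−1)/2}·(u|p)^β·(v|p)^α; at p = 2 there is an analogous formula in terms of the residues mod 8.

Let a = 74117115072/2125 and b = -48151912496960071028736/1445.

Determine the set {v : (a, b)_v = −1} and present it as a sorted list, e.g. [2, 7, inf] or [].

(a, b) ≡ (255255, -345) mod (ℚ^×)²; places V = {2, 3, 5, 7, 11, 13, 17, 19, 23, ∞}.
(a,b)_2: α=6, β=12; u≡7, v≡7 (mod 8); ε(u)ε(v)=1·1, αω(v)=6·0, βω(u)=12·0; sum ≡ 1  ⇒  -1.
(a,b)_∞: sgn(255255)=+, sgn(-345)=−, so +1.
(a,b)_11: α=1, u≡6; β=0, v≡8 (mod 11); (6|11)=-1, (8|11)=-1; sign (−1)^0·-1^0·-1^1 = -1.
(a,b)_19: α=0, u≡11; β=2, v≡6 (mod 19); (11|19)=+1, (6|19)=+1; sign (−1)^0·+1^2·+1^0 = +1.
(a,b)_17: α=-1, u≡1; β=-2, v≡12 (mod 17); (1|17)=+1, (12|17)=-1; sign (−1)^0·+1^-2·-1^-1 = -1.
(a,b)_23: α=2, u≡2; β=5, v≡6 (mod 23); (2|23)=+1, (6|23)=+1; sign (−1)^0·+1^5·+1^2 = +1.
(a,b)_7: α=1, u≡2; β=0, v≡6 (mod 7); (2|7)=+1, (6|7)=-1; sign (−1)^0·+1^0·-1^1 = -1.
(a,b)_5: α=-3, u≡1; β=-1, v≡1 (mod 5); (1|5)=+1, (1|5)=+1; sign (−1)^0·+1^-1·+1^-3 = +1.
(a,b)_3: α=7, u≡2; β=11, v≡2 (mod 3); (2|3)=-1, (2|3)=-1; sign (−1)^1·-1^11·-1^7 = -1.
(a,b)_13: α=1, u≡11; β=4, v≡2 (mod 13); (11|13)=-1, (2|13)=-1; sign (−1)^0·-1^4·-1^1 = -1.
Ram(255255, -345) = {2, 3, 7, 11, 13, 17}; no ℚ_2-point on the conic.

[2, 3, 7, 11, 13, 17]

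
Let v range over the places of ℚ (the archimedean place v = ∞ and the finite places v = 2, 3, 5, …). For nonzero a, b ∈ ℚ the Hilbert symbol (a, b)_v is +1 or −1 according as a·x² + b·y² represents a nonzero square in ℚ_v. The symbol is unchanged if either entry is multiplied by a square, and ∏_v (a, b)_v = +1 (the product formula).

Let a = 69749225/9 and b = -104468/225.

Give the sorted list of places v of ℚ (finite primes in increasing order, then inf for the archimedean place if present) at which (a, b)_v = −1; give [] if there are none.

[7, 13, 23, 43]

(a, b) ≡ (2789969, -533) mod (ℚ^×)²; places V = {2, 3, 5, 7, 13, 23, 31, 41, 43, ∞}.
(a,b)_2: α=0, β=2; u≡1, v≡3 (mod 8); ε(u)ε(v)=0·1, αω(v)=0·1, βω(u)=2·0; sum ≡ 0  ⇒  +1.
(a,b)_13: α=1, u≡12; β=1, v≡6 (mod 13); (12|13)=+1, (6|13)=-1; sign (−1)^0·+1^1·-1^1 = -1.
(a,b)_23: α=1, u≡13; β=0, v≡5 (mod 23); (13|23)=+1, (5|23)=-1; sign (−1)^0·+1^0·-1^1 = -1.
(a,b)_∞: sgn(2789969)=+, sgn(-533)=−, so +1.
(a,b)_5: α=2, u≡1; β=-2, v≡3 (mod 5); (1|5)=+1, (3|5)=-1; sign (−1)^0·+1^-2·-1^2 = +1.
(a,b)_43: α=1, u≡8; β=0, v≡28 (mod 43); (8|43)=-1, (28|43)=-1; sign (−1)^0·-1^0·-1^1 = -1.
(a,b)_7: α=1, u≡2; β=2, v≡3 (mod 7); (2|7)=+1, (3|7)=-1; sign (−1)^0·+1^2·-1^1 = -1.
(a,b)_31: α=1, u≡27; β=0, v≡8 (mod 31); (27|31)=-1, (8|31)=+1; sign (−1)^0·-1^0·+1^1 = +1.
(a,b)_41: α=0, u≡21; β=1, v≡12 (mod 41); (21|41)=+1, (12|41)=-1; sign (−1)^0·+1^1·-1^0 = +1.
(a,b)_3: α=-2, u≡2; β=-2, v≡1 (mod 3); (2|3)=-1, (1|3)=+1; sign (−1)^0·-1^-2·+1^-2 = +1.
|Ram(2789969, -533)| = 4, even; anisotropic at {7, 13, 23, 43}.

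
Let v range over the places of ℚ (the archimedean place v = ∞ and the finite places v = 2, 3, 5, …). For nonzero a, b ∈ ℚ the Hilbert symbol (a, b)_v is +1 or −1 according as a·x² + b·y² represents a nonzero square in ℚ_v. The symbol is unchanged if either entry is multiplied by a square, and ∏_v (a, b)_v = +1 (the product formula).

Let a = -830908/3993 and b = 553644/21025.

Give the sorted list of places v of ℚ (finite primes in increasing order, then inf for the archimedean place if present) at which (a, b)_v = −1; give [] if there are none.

Mod squares: a ≡ -8151, b ≡ 91. Check v ∈ {∞, 2, 3, 5, 7, 11, 13, 19, 29}.
v=7: a=7^0·(≡2), b=7^1·(≡5) mod 7; (2|7)=+1, (5|7)=-1; (−1)^{0·1·3}·(+1)^1·(-1)^0 = +1.
v=2: v_2(a)=2, v_2(b)=2; units ≡ 1, 3 (mod 8); ε·ε+αω+βω = 0·1+2·1+2·0 ≡ 0  ⇒  (a,b)_2 = +1.
v=19: a=19^1·(≡2), b=19^0·(≡2) mod 19; (2|19)=-1, (2|19)=-1; (−1)^{1·0·9}·(-1)^0·(-1)^1 = -1.
v=29: a=29^2·(≡26), b=29^-2·(≡6) mod 29; (26|29)=-1, (6|29)=+1; (−1)^{2·-2·14}·(-1)^-2·(+1)^2 = +1.
v=3: a=3^-1·(≡1), b=3^2·(≡1) mod 3; (1|3)=+1, (1|3)=+1; (−1)^{-1·2·1}·(+1)^2·(+1)^-1 = +1.
v=5: a=5^0·(≡4), b=5^-2·(≡4) mod 5; (4|5)=+1, (4|5)=+1; (−1)^{0·-2·2}·(+1)^-2·(+1)^0 = +1.
v=13: a=13^1·(≡9), b=13^3·(≡11) mod 13; (9|13)=+1, (11|13)=-1; (−1)^{1·3·6}·(+1)^3·(-1)^1 = -1.
v=11: a=11^-3·(≡7), b=11^0·(≡9) mod 11; (7|11)=-1, (9|11)=+1; (−1)^{-3·0·5}·(-1)^0·(+1)^-3 = +1.
v=∞: -8151 < 0 and 91 > 0  ⇒  (a,b)_∞ = +1.
|Ram(-8151, 91)| = 2, even; anisotropic at {13, 19}.

[13, 19]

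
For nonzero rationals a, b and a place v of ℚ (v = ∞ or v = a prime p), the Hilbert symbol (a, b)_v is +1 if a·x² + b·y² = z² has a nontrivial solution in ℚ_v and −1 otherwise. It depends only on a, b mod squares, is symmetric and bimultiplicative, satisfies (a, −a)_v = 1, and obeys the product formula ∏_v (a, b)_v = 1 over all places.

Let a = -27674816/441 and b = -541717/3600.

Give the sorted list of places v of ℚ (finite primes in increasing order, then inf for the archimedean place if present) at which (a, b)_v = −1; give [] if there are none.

[13, 29, 37, inf]

Mod squares: a ≡ -432419, b ≡ -37. Check v ∈ {∞, 2, 3, 5, 7, 11, 13, 29, 31, 37}.
v=∞: -432419 < 0 and -37 < 0  ⇒  (a,b)_∞ = -1.
v=11: a=11^0·(≡7), b=11^4·(≡6) mod 11; (7|11)=-1, (6|11)=-1; (−1)^{0·4·5}·(-1)^4·(-1)^0 = +1.
v=2: v_2(a)=6, v_2(b)=-4; units ≡ 5, 3 (mod 8); ε·ε+αω+βω = 0·1+6·1+-4·1 ≡ 0  ⇒  (a,b)_2 = +1.
v=13: a=13^1·(≡4), b=13^0·(≡7) mod 13; (4|13)=+1, (7|13)=-1; (−1)^{1·0·6}·(+1)^0·(-1)^1 = -1.
v=29: a=29^1·(≡24), b=29^0·(≡8) mod 29; (24|29)=+1, (8|29)=-1; (−1)^{1·0·14}·(+1)^0·(-1)^1 = -1.
v=37: a=37^1·(≡29), b=37^1·(≡1) mod 37; (29|37)=-1, (1|37)=+1; (−1)^{1·1·18}·(-1)^1·(+1)^1 = -1.
v=7: a=7^-2·(≡3), b=7^0·(≡3) mod 7; (3|7)=-1, (3|7)=-1; (−1)^{-2·0·3}·(-1)^0·(-1)^-2 = +1.
v=5: a=5^0·(≡4), b=5^-2·(≡2) mod 5; (4|5)=+1, (2|5)=-1; (−1)^{0·-2·2}·(+1)^-2·(-1)^0 = +1.
v=3: a=3^-2·(≡1), b=3^-2·(≡2) mod 3; (1|3)=+1, (2|3)=-1; (−1)^{-2·-2·1}·(+1)^-2·(-1)^-2 = +1.
v=31: a=31^1·(≡18), b=31^0·(≡2) mod 31; (18|31)=+1, (2|31)=+1; (−1)^{1·0·15}·(+1)^0·(+1)^1 = +1.
(-432419, -37 / ℚ) ramifies at {13, 29, 37, ∞}: a division algebra.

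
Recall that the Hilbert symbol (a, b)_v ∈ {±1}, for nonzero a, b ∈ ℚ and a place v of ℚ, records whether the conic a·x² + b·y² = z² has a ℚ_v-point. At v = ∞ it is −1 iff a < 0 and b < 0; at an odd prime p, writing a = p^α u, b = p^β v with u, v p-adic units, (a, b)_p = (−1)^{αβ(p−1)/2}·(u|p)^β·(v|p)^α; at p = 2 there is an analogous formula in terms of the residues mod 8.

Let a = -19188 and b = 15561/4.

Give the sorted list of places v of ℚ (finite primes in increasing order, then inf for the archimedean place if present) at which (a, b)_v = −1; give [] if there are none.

Mod squares: a ≡ -533, b ≡ 1729. Check v ∈ {∞, 2, 3, 7, 13, 19, 41}.
v=41: a=41^1·(≡24), b=41^0·(≡26) mod 41; (24|41)=-1, (26|41)=-1; (−1)^{1·0·20}·(-1)^0·(-1)^1 = -1.
v=7: a=7^0·(≡6), b=7^1·(≡1) mod 7; (6|7)=-1, (1|7)=+1; (−1)^{0·1·3}·(-1)^1·(+1)^0 = -1.
v=2: v_2(a)=2, v_2(b)=-2; units ≡ 3, 1 (mod 8); ε·ε+αω+βω = 1·0+2·0+-2·1 ≡ 0  ⇒  (a,b)_2 = +1.
v=3: a=3^2·(≡1), b=3^2·(≡1) mod 3; (1|3)=+1, (1|3)=+1; (−1)^{2·2·1}·(+1)^2·(+1)^2 = +1.
v=∞: -533 < 0 and 1729 > 0  ⇒  (a,b)_∞ = +1.
v=19: a=19^0·(≡2), b=19^1·(≡10) mod 19; (2|19)=-1, (10|19)=-1; (−1)^{0·1·9}·(-1)^1·(-1)^0 = -1.
v=13: a=13^1·(≡6), b=13^1·(≡10) mod 13; (6|13)=-1, (10|13)=+1; (−1)^{1·1·6}·(-1)^1·(+1)^1 = -1.
|Ram(-533, 1729)| = 4, even; anisotropic at {7, 13, 19, 41}.

[7, 13, 19, 41]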